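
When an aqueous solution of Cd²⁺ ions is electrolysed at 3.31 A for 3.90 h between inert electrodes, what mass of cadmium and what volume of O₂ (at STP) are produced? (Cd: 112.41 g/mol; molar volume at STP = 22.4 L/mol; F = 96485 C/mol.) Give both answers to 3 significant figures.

27.1 g Cd; 2.70 L O₂

Q = 3.31 × 14040 = 46470 C; n(e⁻) = 46470 / 96485 = 0.4816 mol
Cathode: Cd²⁺ + 2e⁻ → Cd → n(Cd) = 0.4816/2 = 0.2408 mol → 27.1 g
Anode: 2H₂O → O₂ + 4H⁺ + 4e⁻ → n(O₂) = 0.4816/4 = 0.1204 mol → 2.70 L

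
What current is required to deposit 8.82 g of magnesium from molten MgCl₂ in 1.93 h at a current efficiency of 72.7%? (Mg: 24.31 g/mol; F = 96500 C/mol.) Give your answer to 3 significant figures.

n(Mg) = 8.82 / 24.31 = 0.3628 mol
Mg²⁺ + 2e⁻ → Mg, so n(e⁻) = 2 × 0.3628 = 0.7256 mol
Q = 0.7256 × 96500 / 0.727 = 96310 C
I = Q / t = 96310 / 6948 s = 13.9 A

13.9 A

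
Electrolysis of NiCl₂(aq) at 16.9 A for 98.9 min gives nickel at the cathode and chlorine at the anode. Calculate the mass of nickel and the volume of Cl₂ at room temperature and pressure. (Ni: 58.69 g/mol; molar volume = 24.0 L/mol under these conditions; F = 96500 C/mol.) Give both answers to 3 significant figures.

Q = 16.9 × 5934 = 1.003×10^5 C; n(e⁻) = 1.003×10^5 / 96500 = 1.039 mol
Cathode: Ni²⁺ + 2e⁻ → Ni → n(Ni) = 1.039/2 = 0.5195 mol → 30.5 g
Anode: 2Cl⁻ → Cl₂ + 2e⁻ → n(Cl₂) = 1.039/2 = 0.5195 mol → 12.5 L

30.5 g Ni; 12.5 L Cl₂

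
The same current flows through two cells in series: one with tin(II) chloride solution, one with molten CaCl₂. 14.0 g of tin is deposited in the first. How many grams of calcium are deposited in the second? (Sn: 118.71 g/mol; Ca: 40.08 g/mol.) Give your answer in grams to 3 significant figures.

n(Sn) = 14.0 / 118.71 = 0.1179 mol
Sn²⁺ + 2e⁻ → Sn, so n(e⁻) = 2 × 0.1179 = 0.2358 mol
The cells are in series, so the same charge (and hence the same n(e⁻) = 0.2358 mol) passes through both.
Ca²⁺ + 2e⁻ → Ca, so n(Ca) = 0.2358 / 2 = 0.1179 mol
m(Ca) = 0.1179 × 40.08 = 4.73 g

4.73 g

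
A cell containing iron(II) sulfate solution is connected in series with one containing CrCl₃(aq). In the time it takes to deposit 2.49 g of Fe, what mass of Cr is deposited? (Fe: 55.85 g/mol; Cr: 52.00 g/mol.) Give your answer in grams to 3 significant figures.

n(Fe) = 2.49 / 55.85 = 0.04458 mol
Fe²⁺ + 2e⁻ → Fe, so n(e⁻) = 2 × 0.04458 = 0.08916 mol
Same current for the same time ⇒ same n(e⁻) = 0.08916 mol in both cells.
Cr³⁺ + 3e⁻ → Cr, so n(Cr) = 0.08916 / 3 = 0.02972 mol
m(Cr) = 0.02972 × 52.00 = 1.55 g

1.55 g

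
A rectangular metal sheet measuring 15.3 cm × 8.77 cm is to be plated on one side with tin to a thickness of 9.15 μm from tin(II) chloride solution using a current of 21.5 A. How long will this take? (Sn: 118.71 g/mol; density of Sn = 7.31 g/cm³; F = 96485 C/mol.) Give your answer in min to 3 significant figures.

1.13 min

Plated area = 15.3 × 8.77 = 134.2 cm²
Volume = 134.2 × 9.15×10⁻⁴ cm = 0.1228 cm³
m(Sn) = 0.1228 × 7.31 = 0.8977 g
n(Sn) = 0.8977 / 118.71 = 0.007562 mol; n(e⁻) = 2 × 0.007562 = 0.01512 mol
Q = 0.01512 × 96485 = 1459 C
t = 1459 / 21.5 = 67.86 s = 1.13 min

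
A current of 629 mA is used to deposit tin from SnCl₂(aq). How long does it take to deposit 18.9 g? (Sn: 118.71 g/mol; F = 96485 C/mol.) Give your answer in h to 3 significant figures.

n(Sn) = 18.9 / 118.71 = 0.1592 mol
Sn²⁺ + 2e⁻ → Sn, so n(e⁻) = 2 × 0.1592 = 0.3184 mol
Q = 0.3184 × 96485 = 30720 C
t = Q / I = 30720 / 0.629 = 48840 s = 13.6 h

13.6 h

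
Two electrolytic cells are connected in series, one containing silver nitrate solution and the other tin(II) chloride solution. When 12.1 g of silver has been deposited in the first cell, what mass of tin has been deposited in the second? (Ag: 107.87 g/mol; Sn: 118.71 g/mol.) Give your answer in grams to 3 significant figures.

n(Ag) = 12.1 / 107.87 = 0.1122 mol
Ag⁺ + e⁻ → Ag, so n(e⁻) = 0.1122 mol
Since the cells are in series, n(e⁻) in the Sn cell is also 0.1122 mol.
Sn²⁺ + 2e⁻ → Sn, so n(Sn) = 0.1122 / 2 = 0.05610 mol
m(Sn) = 0.05610 × 118.71 = 6.66 g

6.66 g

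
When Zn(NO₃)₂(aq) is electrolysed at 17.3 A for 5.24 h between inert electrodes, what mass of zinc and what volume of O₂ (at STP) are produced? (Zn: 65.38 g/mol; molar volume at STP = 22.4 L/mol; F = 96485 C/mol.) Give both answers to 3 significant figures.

Q = 17.3 × 18864 = 3.263×10^5 C; n(e⁻) = 3.263×10^5 / 96485 = 3.382 mol
Cathode: Zn²⁺ + 2e⁻ → Zn → n(Zn) = 3.382/2 = 1.691 mol → 111 g
Anode: 2H₂O → O₂ + 4H⁺ + 4e⁻ → n(O₂) = 3.382/4 = 0.8455 mol → 18.9 L

111 g Zn; 18.9 L O₂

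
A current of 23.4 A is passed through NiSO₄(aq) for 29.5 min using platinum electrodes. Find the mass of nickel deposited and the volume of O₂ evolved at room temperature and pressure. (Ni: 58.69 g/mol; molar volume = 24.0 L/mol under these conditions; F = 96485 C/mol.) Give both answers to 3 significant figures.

Q = 23.4 × 1770 = 41420 C; n(e⁻) = 41420 / 96485 = 0.4293 mol
Cathode: Ni²⁺ + 2e⁻ → Ni → n(Ni) = 0.4293/2 = 0.2147 mol → 12.6 g
Anode: 2H₂O → O₂ + 4H⁺ + 4e⁻ → n(O₂) = 0.4293/4 = 0.1073 mol → 2.58 L

12.6 g Ni; 2.58 L O₂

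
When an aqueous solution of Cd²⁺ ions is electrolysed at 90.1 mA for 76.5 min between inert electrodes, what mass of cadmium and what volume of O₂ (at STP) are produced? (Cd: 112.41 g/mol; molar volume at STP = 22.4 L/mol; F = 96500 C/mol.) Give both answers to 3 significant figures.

Q = 0.0901 × 4590 = 413.6 C; n(e⁻) = 413.6 / 96500 = 0.004286 mol
Cathode: Cd²⁺ + 2e⁻ → Cd → n(Cd) = 0.004286/2 = 0.002143 mol → 0.241 g
Anode: 2H₂O → O₂ + 4H⁺ + 4e⁻ → n(O₂) = 0.004286/4 = 0.001072 mol → 0.0240 L

0.241 g Cd; 0.0240 L O₂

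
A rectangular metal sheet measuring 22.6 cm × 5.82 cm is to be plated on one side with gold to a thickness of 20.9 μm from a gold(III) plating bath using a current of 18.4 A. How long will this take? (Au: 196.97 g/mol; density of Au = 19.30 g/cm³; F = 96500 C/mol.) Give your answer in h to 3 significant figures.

Plated area = 22.6 × 5.82 = 131.5 cm²
Volume = 131.5 × 20.9×10⁻⁴ cm = 0.2748 cm³
m(Au) = 0.2748 × 19.30 = 5.304 g
n(Au) = 5.304 / 196.97 = 0.02693 mol; n(e⁻) = 3 × 0.02693 = 0.08079 mol
Q = 0.08079 × 96500 = 7796 C
t = 7796 / 18.4 = 423.7 s = 0.118 h

0.118 h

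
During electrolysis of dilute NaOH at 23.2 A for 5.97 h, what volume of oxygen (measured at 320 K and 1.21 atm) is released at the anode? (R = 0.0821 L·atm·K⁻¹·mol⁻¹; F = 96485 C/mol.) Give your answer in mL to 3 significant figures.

28100 mL

Q = 23.2 A × 21492 s = 4.986×10^5 C
n(e⁻) = Q/F = 4.986×10^5/96485 = 5.168 mol
2H₂O → O₂ + 4H⁺ + 4e⁻, so n(O₂) = 5.168 / 4 = 1.292 mol
V = nRT/P = 1.292 × 0.0821 × 320 / 1.21 = 28.05 L
= 28100 mL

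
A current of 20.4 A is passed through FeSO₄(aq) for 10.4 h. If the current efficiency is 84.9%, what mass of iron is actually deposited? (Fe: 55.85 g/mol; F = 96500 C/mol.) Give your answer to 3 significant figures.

188 g

Q = 20.4 × 37440 = 7.638×10^5 C
n(e⁻) = 7.638×10^5 / 96500 = 7.915 mol
Fe²⁺ + 2e⁻ → Fe, so theoretical m(Fe) = 3.958 × 55.85 = 221.1 g
Actual mass = 84.9% × 221.1 = 188 g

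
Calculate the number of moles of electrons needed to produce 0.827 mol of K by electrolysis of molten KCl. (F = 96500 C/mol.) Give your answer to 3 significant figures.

K⁺ + e⁻ → K, so n(e⁻) = 1 × 0.827 = 0.8270 mol

0.827 mol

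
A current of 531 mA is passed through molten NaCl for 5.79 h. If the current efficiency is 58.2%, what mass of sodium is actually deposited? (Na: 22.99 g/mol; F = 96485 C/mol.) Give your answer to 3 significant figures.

1.53 g

Q = 0.531 × 20844 = 11070 C
n(e⁻) = 11070 / 96485 = 0.1147 mol
Na⁺ + e⁻ → Na, so theoretical m(Na) = 0.1147 × 22.99 = 2.637 g
Actual mass = 58.2% × 2.637 = 1.53 g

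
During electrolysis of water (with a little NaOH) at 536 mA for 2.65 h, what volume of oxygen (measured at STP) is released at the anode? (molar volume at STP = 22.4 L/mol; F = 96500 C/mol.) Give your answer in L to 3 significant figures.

0.297 L

Charge passed = 0.536 × 9540 = 5113 C
n(e⁻) = Q/F = 5113/96500 = 0.05298 mol
2H₂O → O₂ + 4H⁺ + 4e⁻, so n(O₂) = 0.05298 / 4 = 0.01325 mol
V = 0.01325 × 22.4 = 0.2968 L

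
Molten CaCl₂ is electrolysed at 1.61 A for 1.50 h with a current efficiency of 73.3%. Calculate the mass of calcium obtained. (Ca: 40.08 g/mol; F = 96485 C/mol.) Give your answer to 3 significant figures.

1.32 g

Q = 1.61 × 5400 = 8694 C
n(e⁻) = 8694 / 96485 = 0.09011 mol
Ca²⁺ + 2e⁻ → Ca, so theoretical m(Ca) = 0.04506 × 40.08 = 1.806 g
Actual mass = 73.3% × 1.806 = 1.32 g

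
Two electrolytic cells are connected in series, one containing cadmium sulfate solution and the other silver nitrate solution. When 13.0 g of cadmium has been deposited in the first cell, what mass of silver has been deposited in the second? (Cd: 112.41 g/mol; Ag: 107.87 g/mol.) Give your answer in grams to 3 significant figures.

24.9 g

n(Cd) = 13.0 / 112.41 = 0.1156 mol
Cd²⁺ + 2e⁻ → Cd, so n(e⁻) = 2 × 0.1156 = 0.2312 mol
Since the cells are in series, n(e⁻) in the Ag cell is also 0.2312 mol.
Ag⁺ + e⁻ → Ag, so n(Ag) = 0.2312 mol
m(Ag) = 0.2312 × 107.87 = 24.9 g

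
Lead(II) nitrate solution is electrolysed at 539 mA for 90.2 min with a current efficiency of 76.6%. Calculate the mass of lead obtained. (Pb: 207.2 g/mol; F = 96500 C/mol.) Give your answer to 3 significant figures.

Q = 0.539 × 5412 = 2917 C
n(e⁻) = 2917 / 96500 = 0.03023 mol
Pb²⁺ + 2e⁻ → Pb, so theoretical m(Pb) = 0.01512 × 207.2 = 3.133 g
Actual mass = 76.6% × 3.133 = 2.40 g

2.40 g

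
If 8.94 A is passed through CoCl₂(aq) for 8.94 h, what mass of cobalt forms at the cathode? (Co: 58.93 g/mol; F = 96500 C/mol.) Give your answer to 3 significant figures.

87.9 g

Q = It = 8.94 × 32184 = 2.877×10^5 C
n(e⁻) = Q/F = 2.877×10^5/96500 = 2.981 mol
Co²⁺ + 2e⁻ → Co, so n(Co) = 2.981 / 2 = 1.491 mol
m = 1.491 × 58.93 = 87.9 g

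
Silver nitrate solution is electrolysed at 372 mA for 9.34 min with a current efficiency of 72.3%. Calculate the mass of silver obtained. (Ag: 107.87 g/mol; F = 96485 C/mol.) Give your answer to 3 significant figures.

0.169 g

Q = 0.372 × 560.4 = 208.5 C
n(e⁻) = 208.5 / 96485 = 0.002161 mol
Ag⁺ + e⁻ → Ag, so theoretical m(Ag) = 0.002161 × 107.87 = 0.2331 g
Actual mass = 72.3% × 0.2331 = 0.169 g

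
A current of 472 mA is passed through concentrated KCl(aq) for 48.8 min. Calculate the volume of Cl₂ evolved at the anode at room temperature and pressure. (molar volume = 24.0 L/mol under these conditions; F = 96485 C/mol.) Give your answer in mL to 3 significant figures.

Q = 0.472 A × 2928 s = 1382 C
n(e⁻) = 1382 / 96485 = 0.01432 mol
2Cl⁻ → Cl₂ + 2e⁻, so n(Cl₂) = 0.01432 / 2 = 0.007160 mol
V = 0.007160 × 24.0 = 0.1718 L
= 172 mL

172 mL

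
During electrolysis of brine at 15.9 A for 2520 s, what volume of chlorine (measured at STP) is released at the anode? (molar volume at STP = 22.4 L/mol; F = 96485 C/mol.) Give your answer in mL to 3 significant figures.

4650 mL

Q = It = 15.9 × 2520 = 40070 C
Moles of electrons = 40070 / 96485 = 0.4153 mol
2Cl⁻ → Cl₂ + 2e⁻, so n(Cl₂) = 0.4153 / 2 = 0.2077 mol
V = 0.2077 × 22.4 = 4.652 L
= 4650 mL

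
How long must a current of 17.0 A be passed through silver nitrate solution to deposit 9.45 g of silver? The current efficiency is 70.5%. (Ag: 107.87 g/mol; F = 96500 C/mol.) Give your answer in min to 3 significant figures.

11.8 min

n(Ag) = 9.45 / 107.87 = 0.08761 mol
Ag⁺ + e⁻ → Ag, so n(e⁻) = 0.08761 mol
Q = 0.08761 × 96500 / 0.705 = 11990 C
t = Q / I = 11990 / 17.0 = 705.3 s = 11.8 min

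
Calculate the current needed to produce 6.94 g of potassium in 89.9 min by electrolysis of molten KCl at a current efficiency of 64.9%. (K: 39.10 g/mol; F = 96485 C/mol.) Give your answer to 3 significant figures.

n(K) = 6.94 / 39.10 = 0.1775 mol
K⁺ + e⁻ → K, so n(e⁻) = 0.1775 mol
Q = 0.1775 × 96485 / 0.649 = 26390 C
I = Q / t = 26390 / 5394 s = 4.89 A

4.89 A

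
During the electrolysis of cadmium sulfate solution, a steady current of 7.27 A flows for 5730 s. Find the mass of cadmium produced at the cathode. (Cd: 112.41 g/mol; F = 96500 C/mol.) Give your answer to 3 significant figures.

Q = 7.27 A × 5730 s = 41660 C
n(e⁻) = 41660 / 96500 = 0.4317 mol
Cd²⁺ + 2e⁻ → Cd, so n(Cd) = 0.4317 / 2 = 0.2159 mol
m = 0.2159 × 112.41 = 24.3 g

24.3 g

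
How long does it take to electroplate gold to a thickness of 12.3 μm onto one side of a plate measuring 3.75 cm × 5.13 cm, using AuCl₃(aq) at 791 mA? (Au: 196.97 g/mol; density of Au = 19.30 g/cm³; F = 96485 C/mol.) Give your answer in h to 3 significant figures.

Plated area = 3.75 × 5.13 = 19.24 cm²
Volume = 19.24 × 12.3×10⁻⁴ cm = 0.02367 cm³
m(Au) = 0.02367 × 19.30 = 0.4568 g
n(Au) = 0.4568 / 196.97 = 0.002319 mol; n(e⁻) = 3 × 0.002319 = 0.006957 mol
Q = 0.006957 × 96485 = 671.2 C
t = 671.2 / 0.791 = 848.5 s = 0.236 h

0.236 h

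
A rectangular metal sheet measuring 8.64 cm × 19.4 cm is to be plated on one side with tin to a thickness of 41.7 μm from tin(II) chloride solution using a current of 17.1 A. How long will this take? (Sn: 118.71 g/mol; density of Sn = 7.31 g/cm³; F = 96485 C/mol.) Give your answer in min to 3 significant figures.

8.10 min

Plated area = 8.64 × 19.4 = 167.6 cm²
Volume = 167.6 × 41.7×10⁻⁴ cm = 0.6989 cm³
m(Sn) = 0.6989 × 7.31 = 5.109 g
n(Sn) = 5.109 / 118.71 = 0.04304 mol; n(e⁻) = 2 × 0.04304 = 0.08608 mol
Q = 0.08608 × 96485 = 8305 C
t = 8305 / 17.1 = 485.7 s = 8.10 min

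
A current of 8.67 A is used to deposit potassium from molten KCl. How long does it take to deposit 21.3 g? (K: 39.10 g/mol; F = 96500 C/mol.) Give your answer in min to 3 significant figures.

101 min

n(K) = 21.3 / 39.10 = 0.5448 mol
K⁺ + e⁻ → K, so n(e⁻) = 0.5448 mol
Q = 0.5448 × 96500 = 52570 C
t = Q / I = 52570 / 8.67 = 6063 s = 101 min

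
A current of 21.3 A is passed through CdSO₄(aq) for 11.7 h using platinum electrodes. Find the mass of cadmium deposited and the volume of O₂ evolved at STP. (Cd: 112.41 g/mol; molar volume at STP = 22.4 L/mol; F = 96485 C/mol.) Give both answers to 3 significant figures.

523 g Cd; 52.1 L O₂

Q = 21.3 × 42120 = 8.972×10^5 C; n(e⁻) = 8.972×10^5 / 96485 = 9.299 mol
Cathode: Cd²⁺ + 2e⁻ → Cd → n(Cd) = 9.299/2 = 4.650 mol → 523 g
Anode: 2H₂O → O₂ + 4H⁺ + 4e⁻ → n(O₂) = 9.299/4 = 2.325 mol → 52.1 L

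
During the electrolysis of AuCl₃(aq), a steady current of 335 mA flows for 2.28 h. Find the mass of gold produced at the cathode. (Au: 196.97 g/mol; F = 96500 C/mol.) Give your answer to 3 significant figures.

Q = 0.335 A × 8208 s = 2750 C
n(e⁻) = 2750 / 96500 = 0.02850 mol
Au³⁺ + 3e⁻ → Au, so n(Au) = 0.02850 / 3 = 0.009500 mol
m = 0.009500 × 196.97 = 1.87 g

1.87 g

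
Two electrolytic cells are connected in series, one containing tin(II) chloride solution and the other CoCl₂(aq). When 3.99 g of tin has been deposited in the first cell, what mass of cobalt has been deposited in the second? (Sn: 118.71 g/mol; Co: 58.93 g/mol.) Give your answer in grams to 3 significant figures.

1.98 g

n(Sn) = 3.99 / 118.71 = 0.03361 mol
Sn²⁺ + 2e⁻ → Sn, so n(e⁻) = 2 × 0.03361 = 0.06722 mol
In series, the same 0.06722 mol of electrons flows through the second cell.
Co²⁺ + 2e⁻ → Co, so n(Co) = 0.06722 / 2 = 0.03361 mol
m(Co) = 0.03361 × 58.93 = 1.98 g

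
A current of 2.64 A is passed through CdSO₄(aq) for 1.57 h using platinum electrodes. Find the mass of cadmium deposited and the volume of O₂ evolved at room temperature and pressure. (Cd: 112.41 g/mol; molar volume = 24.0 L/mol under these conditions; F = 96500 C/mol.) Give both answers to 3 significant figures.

8.69 g Cd; 0.928 L O₂

Q = 2.64 × 5652 = 14920 C; n(e⁻) = 14920 / 96500 = 0.1546 mol
Cathode: Cd²⁺ + 2e⁻ → Cd → n(Cd) = 0.1546/2 = 0.07730 mol → 8.69 g
Anode: 2H₂O → O₂ + 4H⁺ + 4e⁻ → n(O₂) = 0.1546/4 = 0.03865 mol → 0.928 L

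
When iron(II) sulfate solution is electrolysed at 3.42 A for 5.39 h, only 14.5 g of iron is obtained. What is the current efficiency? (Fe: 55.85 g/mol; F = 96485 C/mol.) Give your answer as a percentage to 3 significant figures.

75.5%

Q = 3.42 × 19404 = 66360 C
n(e⁻) = 66360 / 96485 = 0.6878 mol
Fe²⁺ + 2e⁻ → Fe, so theoretical n(Fe) = 0.3439 mol → 19.21 g
Efficiency = 14.5 / 19.21 = 0.7548 = 75.5%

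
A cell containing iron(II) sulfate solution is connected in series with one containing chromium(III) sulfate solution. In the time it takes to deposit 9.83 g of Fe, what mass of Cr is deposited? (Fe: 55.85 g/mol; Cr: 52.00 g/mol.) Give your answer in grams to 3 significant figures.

6.10 g

n(Fe) = 9.83 / 55.85 = 0.1760 mol
Fe²⁺ + 2e⁻ → Fe, so n(e⁻) = 2 × 0.1760 = 0.3520 mol
In series, the same 0.3520 mol of electrons flows through the second cell.
Cr³⁺ + 3e⁻ → Cr, so n(Cr) = 0.3520 / 3 = 0.1173 mol
m(Cr) = 0.1173 × 52.00 = 6.10 g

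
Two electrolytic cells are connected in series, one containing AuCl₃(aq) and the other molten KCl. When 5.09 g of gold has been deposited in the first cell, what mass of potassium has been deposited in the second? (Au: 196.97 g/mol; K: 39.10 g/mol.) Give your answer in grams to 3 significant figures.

n(Au) = 5.09 / 196.97 = 0.02584 mol
Au³⁺ + 3e⁻ → Au, so n(e⁻) = 3 × 0.02584 = 0.07752 mol
The cells are in series, so the same charge (and hence the same n(e⁻) = 0.07752 mol) passes through both.
K⁺ + e⁻ → K, so n(K) = 0.07752 mol
m(K) = 0.07752 × 39.10 = 3.03 g

3.03 g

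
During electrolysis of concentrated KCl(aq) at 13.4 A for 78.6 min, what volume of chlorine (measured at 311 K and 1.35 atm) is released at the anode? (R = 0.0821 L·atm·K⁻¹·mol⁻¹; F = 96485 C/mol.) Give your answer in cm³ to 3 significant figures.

Charge passed = 13.4 × 4716 = 63190 C
n(e⁻) = 63190 / 96485 = 0.6549 mol
2Cl⁻ → Cl₂ + 2e⁻, so n(Cl₂) = 0.6549 / 2 = 0.3275 mol
V = nRT/P = 0.3275 × 0.0821 × 311 / 1.35 = 6.194 L
= 6190 cm³

6190 cm³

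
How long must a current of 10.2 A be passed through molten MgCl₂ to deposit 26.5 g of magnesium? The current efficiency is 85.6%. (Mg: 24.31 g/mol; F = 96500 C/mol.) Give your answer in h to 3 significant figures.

n(Mg) = 26.5 / 24.31 = 1.090 mol
Mg²⁺ + 2e⁻ → Mg, so n(e⁻) = 2 × 1.090 = 2.180 mol
Q = 2.180 × 96500 / 0.856 = 2.458×10^5 C
t = Q / I = 2.458×10^5 / 10.2 = 24100 s = 6.69 h

6.69 h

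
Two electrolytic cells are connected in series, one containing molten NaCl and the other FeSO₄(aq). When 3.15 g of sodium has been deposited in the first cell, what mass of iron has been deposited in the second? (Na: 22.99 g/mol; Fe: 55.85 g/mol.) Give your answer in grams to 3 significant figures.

n(Na) = 3.15 / 22.99 = 0.1370 mol
Na⁺ + e⁻ → Na, so n(e⁻) = 0.1370 mol
Since the cells are in series, n(e⁻) in the Fe cell is also 0.1370 mol.
Fe²⁺ + 2e⁻ → Fe, so n(Fe) = 0.1370 / 2 = 0.06850 mol
m(Fe) = 0.06850 × 55.85 = 3.83 g

3.83 g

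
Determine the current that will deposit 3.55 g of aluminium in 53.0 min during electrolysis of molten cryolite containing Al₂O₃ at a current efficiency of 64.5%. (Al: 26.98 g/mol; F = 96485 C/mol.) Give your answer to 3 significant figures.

18.6 A

n(Al) = 3.55 / 26.98 = 0.1316 mol
Al³⁺ + 3e⁻ → Al, so n(e⁻) = 3 × 0.1316 = 0.3948 mol
Q = 0.3948 × 96485 / 0.645 = 59060 C
I = Q / t = 59060 / 3180 s = 18.6 A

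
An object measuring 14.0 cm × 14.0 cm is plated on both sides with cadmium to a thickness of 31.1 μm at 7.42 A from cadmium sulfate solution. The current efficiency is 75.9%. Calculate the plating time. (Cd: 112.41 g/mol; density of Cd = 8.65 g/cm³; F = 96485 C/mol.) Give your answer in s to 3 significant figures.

Plated area = 2 × 14.0 × 14.0 = 392.0 cm²
Volume = 392.0 × 31.1×10⁻⁴ cm = 1.219 cm³
m(Cd) = 1.219 × 8.65 = 10.54 g
n(Cd) = 10.54 / 112.41 = 0.09376 mol; n(e⁻) = 2 × 0.09376 = 0.1875 mol
Q = 0.1875 × 96485 / 0.759 = 23840 C
t = 23840 / 7.42 = 3213 s

3210 s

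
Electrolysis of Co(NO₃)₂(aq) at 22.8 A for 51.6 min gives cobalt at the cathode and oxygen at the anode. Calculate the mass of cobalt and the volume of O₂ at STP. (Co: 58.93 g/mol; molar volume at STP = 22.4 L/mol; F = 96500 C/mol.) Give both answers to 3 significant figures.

21.6 g Co; 4.10 L O₂

Q = 22.8 × 3096 = 70590 C; n(e⁻) = 70590 / 96500 = 0.7315 mol
Cathode: Co²⁺ + 2e⁻ → Co → n(Co) = 0.7315/2 = 0.3658 mol → 21.6 g
Anode: 2H₂O → O₂ + 4H⁺ + 4e⁻ → n(O₂) = 0.7315/4 = 0.1829 mol → 4.10 L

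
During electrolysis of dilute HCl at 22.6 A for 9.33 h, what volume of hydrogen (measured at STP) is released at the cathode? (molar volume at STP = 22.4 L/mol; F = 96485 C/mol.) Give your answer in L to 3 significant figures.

88.1 L

Charge passed = 22.6 × 33588 = 7.591×10^5 C
n(e⁻) = 7.591×10^5 / 96485 = 7.868 mol
2H⁺ + 2e⁻ → H₂, so n(H₂) = 7.868 / 2 = 3.934 mol
V = 3.934 × 22.4 = 88.12 L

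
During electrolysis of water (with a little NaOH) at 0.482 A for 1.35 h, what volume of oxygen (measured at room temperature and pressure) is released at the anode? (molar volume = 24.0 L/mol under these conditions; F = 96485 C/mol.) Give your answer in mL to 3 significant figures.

146 mL

Charge passed = 0.482 × 4860 = 2343 C
Moles of electrons = 2343 / 96485 = 0.02428 mol
2H₂O → O₂ + 4H⁺ + 4e⁻, so n(O₂) = 0.02428 / 4 = 0.006070 mol
V = 0.006070 × 24.0 = 0.1457 L
= 146 mL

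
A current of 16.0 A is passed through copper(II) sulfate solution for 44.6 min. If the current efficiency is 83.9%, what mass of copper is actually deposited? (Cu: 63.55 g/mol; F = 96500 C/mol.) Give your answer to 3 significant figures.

11.8 g

Q = 16.0 × 2676 = 42820 C
n(e⁻) = 42820 / 96500 = 0.4437 mol
Cu²⁺ + 2e⁻ → Cu, so theoretical m(Cu) = 0.2219 × 63.55 = 14.10 g
Actual mass = 83.9% × 14.10 = 11.8 g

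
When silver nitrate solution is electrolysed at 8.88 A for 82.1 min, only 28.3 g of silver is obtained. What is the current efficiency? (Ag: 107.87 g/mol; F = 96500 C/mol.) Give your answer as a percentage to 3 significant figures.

Q = 8.88 × 4926 = 43740 C
n(e⁻) = 43740 / 96500 = 0.4533 mol
Ag⁺ + e⁻ → Ag, so theoretical n(Ag) = 0.4533 mol → 48.90 g
Efficiency = 28.3 / 48.90 = 0.5787 = 57.9%

57.9%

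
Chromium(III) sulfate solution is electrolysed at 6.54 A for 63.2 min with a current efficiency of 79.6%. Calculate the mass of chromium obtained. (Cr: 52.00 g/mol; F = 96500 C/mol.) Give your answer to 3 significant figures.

3.55 g

Q = 6.54 × 3792 = 24800 C
n(e⁻) = 24800 / 96500 = 0.2570 mol
Cr³⁺ + 3e⁻ → Cr, so theoretical m(Cr) = 0.08567 × 52.00 = 4.455 g
Actual mass = 79.6% × 4.455 = 3.55 g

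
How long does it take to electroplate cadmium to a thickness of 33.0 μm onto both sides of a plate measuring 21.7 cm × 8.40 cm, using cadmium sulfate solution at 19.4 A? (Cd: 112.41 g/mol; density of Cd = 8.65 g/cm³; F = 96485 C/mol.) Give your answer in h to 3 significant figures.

Plated area = 2 × 21.7 × 8.40 = 364.6 cm²
Volume = 364.6 × 33.0×10⁻⁴ cm = 1.203 cm³
m(Cd) = 1.203 × 8.65 = 10.41 g
n(Cd) = 10.41 / 112.41 = 0.09261 mol; n(e⁻) = 2 × 0.09261 = 0.1852 mol
Q = 0.1852 × 96485 = 17870 C
t = 17870 / 19.4 = 921.1 s = 0.256 h

0.256 h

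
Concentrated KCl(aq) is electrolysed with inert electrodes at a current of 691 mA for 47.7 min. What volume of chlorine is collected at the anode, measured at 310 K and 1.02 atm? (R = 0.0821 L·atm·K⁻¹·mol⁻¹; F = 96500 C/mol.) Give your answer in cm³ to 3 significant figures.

Q = 0.691 A × 2862 s = 1978 C
Moles of electrons = 1978 / 96500 = 0.02050 mol
2Cl⁻ → Cl₂ + 2e⁻, so n(Cl₂) = 0.02050 / 2 = 0.01025 mol
V = nRT/P = 0.01025 × 0.0821 × 310 / 1.02 = 0.2558 L
= 256 cm³

256 cm³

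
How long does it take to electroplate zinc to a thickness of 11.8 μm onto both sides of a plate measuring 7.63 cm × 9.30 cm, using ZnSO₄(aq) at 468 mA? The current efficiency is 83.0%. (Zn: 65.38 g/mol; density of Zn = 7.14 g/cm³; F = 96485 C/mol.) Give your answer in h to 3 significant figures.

Plated area = 2 × 7.63 × 9.30 = 141.9 cm²
Volume = 141.9 × 11.8×10⁻⁴ cm = 0.1674 cm³
m(Zn) = 0.1674 × 7.14 = 1.195 g
n(Zn) = 1.195 / 65.38 = 0.01828 mol; n(e⁻) = 2 × 0.01828 = 0.03656 mol
Q = 0.03656 × 96485 / 0.830 = 4250 C
t = 4250 / 0.468 = 9081 s = 2.52 h

2.52 h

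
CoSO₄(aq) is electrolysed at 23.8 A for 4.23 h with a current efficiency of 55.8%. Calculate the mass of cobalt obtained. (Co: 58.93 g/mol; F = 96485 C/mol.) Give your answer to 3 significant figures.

Q = 23.8 × 15228 = 3.624×10^5 C
n(e⁻) = 3.624×10^5 / 96485 = 3.756 mol
Co²⁺ + 2e⁻ → Co, so theoretical m(Co) = 1.878 × 58.93 = 110.7 g
Actual mass = 55.8% × 110.7 = 61.8 g

61.8 g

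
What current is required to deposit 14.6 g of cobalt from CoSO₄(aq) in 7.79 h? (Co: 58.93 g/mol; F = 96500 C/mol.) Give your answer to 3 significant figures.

1.71 A

n(Co) = 14.6 / 58.93 = 0.2478 mol
Co²⁺ + 2e⁻ → Co, so n(e⁻) = 2 × 0.2478 = 0.4956 mol
Q = 0.4956 × 96500 = 47830 C
I = Q / t = 47830 / 28044 s = 1.71 A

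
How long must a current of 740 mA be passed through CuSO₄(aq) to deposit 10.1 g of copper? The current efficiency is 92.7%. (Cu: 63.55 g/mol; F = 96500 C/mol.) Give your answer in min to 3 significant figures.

n(Cu) = 10.1 / 63.55 = 0.1589 mol
Cu²⁺ + 2e⁻ → Cu, so n(e⁻) = 2 × 0.1589 = 0.3178 mol
Q = 0.3178 × 96500 / 0.927 = 33080 C
t = Q / I = 33080 / 0.740 = 44700 s = 745 min

745 min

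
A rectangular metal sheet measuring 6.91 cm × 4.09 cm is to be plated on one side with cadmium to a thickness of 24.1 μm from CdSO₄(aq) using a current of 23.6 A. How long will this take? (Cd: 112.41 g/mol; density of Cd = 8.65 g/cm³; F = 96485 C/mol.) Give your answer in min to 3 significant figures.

0.714 min

Plated area = 6.91 × 4.09 = 28.26 cm²
Volume = 28.26 × 24.1×10⁻⁴ cm = 0.06811 cm³
m(Cd) = 0.06811 × 8.65 = 0.5892 g
n(Cd) = 0.5892 / 112.41 = 0.005242 mol; n(e⁻) = 2 × 0.005242 = 0.01048 mol
Q = 0.01048 × 96485 = 1011 C
t = 1011 / 23.6 = 42.84 s = 0.714 min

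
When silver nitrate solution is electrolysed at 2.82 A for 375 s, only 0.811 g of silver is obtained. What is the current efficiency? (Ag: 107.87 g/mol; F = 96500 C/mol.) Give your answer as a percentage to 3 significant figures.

Q = 2.82 × 375 = 1058 C
n(e⁻) = 1058 / 96500 = 0.01096 mol
Ag⁺ + e⁻ → Ag, so theoretical n(Ag) = 0.01096 mol → 1.182 g
Efficiency = 0.811 / 1.182 = 0.6861 = 68.6%

68.6%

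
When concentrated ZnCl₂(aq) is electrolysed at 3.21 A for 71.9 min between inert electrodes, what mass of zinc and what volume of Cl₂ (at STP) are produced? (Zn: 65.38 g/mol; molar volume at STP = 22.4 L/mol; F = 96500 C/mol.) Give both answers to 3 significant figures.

Q = 3.21 × 4314 = 13850 C; n(e⁻) = 13850 / 96500 = 0.1435 mol
Cathode: Zn²⁺ + 2e⁻ → Zn → n(Zn) = 0.1435/2 = 0.07175 mol → 4.69 g
Anode: 2Cl⁻ → Cl₂ + 2e⁻ → n(Cl₂) = 0.1435/2 = 0.07175 mol → 1.61 L

4.69 g Zn; 1.61 L Cl₂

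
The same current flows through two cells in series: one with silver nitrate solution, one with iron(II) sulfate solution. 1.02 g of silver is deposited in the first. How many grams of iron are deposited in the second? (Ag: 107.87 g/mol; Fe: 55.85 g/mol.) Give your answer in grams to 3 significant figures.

0.264 g

n(Ag) = 1.02 / 107.87 = 0.009456 mol
Ag⁺ + e⁻ → Ag, so n(e⁻) = 0.009456 mol
In series, the same 0.009456 mol of electrons flows through the second cell.
Fe²⁺ + 2e⁻ → Fe, so n(Fe) = 0.009456 / 2 = 0.004728 mol
m(Fe) = 0.004728 × 55.85 = 0.264 g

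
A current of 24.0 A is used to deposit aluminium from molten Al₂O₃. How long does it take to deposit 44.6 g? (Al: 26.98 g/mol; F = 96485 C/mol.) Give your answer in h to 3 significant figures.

5.54 h

n(Al) = 44.6 / 26.98 = 1.653 mol
Al³⁺ + 3e⁻ → Al, so n(e⁻) = 3 × 1.653 = 4.959 mol
Q = 4.959 × 96485 = 4.785×10^5 C
t = Q / I = 4.785×10^5 / 24.0 = 19940 s = 5.54 h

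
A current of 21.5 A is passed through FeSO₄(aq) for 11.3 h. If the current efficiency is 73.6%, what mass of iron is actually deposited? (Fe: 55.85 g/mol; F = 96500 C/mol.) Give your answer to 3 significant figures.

186 g

Q = 21.5 × 40680 = 8.746×10^5 C
n(e⁻) = 8.746×10^5 / 96500 = 9.063 mol
Fe²⁺ + 2e⁻ → Fe, so theoretical m(Fe) = 4.532 × 55.85 = 253.1 g
Actual mass = 73.6% × 253.1 = 186 g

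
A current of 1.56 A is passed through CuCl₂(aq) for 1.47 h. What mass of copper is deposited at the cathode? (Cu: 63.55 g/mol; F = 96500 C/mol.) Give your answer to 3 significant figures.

2.72 g

Q = It = 1.56 × 5292 = 8256 C
n(e⁻) = Q/F = 8256/96500 = 0.08555 mol
Cu²⁺ + 2e⁻ → Cu, so n(Cu) = 0.08555 / 2 = 0.04278 mol
m = 0.04278 × 63.55 = 2.72 g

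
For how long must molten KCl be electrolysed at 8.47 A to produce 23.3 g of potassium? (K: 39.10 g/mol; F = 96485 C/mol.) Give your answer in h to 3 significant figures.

1.89 h

n(K) = 23.3 / 39.10 = 0.5959 mol
K⁺ + e⁻ → K, so n(e⁻) = 0.5959 mol
Q = 0.5959 × 96485 = 57500 C
t = Q / I = 57500 / 8.47 = 6789 s = 1.89 h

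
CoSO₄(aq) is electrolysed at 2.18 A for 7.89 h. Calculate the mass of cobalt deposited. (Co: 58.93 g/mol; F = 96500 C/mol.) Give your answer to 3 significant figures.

Q = It = 2.18 × 28404 = 61920 C
Moles of electrons = 61920 / 96500 = 0.6417 mol
Co²⁺ + 2e⁻ → Co, so n(Co) = 0.6417 / 2 = 0.3209 mol
m = 0.3209 × 58.93 = 18.9 g

18.9 g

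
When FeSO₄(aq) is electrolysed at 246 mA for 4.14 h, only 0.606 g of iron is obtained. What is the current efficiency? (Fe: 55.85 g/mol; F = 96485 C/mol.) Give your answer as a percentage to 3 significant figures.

Q = 0.246 × 14904 = 3666 C
n(e⁻) = 3666 / 96485 = 0.03800 mol
Fe²⁺ + 2e⁻ → Fe, so theoretical n(Fe) = 0.01900 mol → 1.061 g
Efficiency = 0.606 / 1.061 = 0.5712 = 57.1%

57.1%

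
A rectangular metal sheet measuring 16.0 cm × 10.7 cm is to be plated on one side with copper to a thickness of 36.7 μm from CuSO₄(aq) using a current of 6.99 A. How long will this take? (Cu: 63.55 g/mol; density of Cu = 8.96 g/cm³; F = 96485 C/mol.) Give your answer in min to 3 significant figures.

40.8 min

Plated area = 16.0 × 10.7 = 171.2 cm²
Volume = 171.2 × 36.7×10⁻⁴ cm = 0.6283 cm³
m(Cu) = 0.6283 × 8.96 = 5.630 g
n(Cu) = 5.630 / 63.55 = 0.08859 mol; n(e⁻) = 2 × 0.08859 = 0.1772 mol
Q = 0.1772 × 96485 = 17100 C
t = 17100 / 6.99 = 2446 s = 40.8 min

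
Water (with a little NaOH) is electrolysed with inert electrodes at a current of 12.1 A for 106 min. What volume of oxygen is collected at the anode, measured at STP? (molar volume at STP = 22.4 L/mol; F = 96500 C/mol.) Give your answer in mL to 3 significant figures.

4470 mL

Q = It = 12.1 × 6360 = 76960 C
n(e⁻) = 76960 / 96500 = 0.7975 mol
2H₂O → O₂ + 4H⁺ + 4e⁻, so n(O₂) = 0.7975 / 4 = 0.1994 mol
V = 0.1994 × 22.4 = 4.467 L
= 4470 mL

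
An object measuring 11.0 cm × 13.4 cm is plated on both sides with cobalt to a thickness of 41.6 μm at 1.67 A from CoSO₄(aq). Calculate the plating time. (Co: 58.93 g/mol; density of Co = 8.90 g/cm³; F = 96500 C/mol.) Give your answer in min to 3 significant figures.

357 min

Plated area = 2 × 11.0 × 13.4 = 294.8 cm²
Volume = 294.8 × 41.6×10⁻⁴ cm = 1.226 cm³
m(Co) = 1.226 × 8.90 = 10.91 g
n(Co) = 10.91 / 58.93 = 0.1851 mol; n(e⁻) = 2 × 0.1851 = 0.3702 mol
Q = 0.3702 × 96500 = 35720 C
t = 35720 / 1.67 = 21390 s = 357 min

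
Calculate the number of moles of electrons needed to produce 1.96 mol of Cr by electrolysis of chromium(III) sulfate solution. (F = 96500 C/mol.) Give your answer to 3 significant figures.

5.88 mol

Cr³⁺ + 3e⁻ → Cr, so n(e⁻) = 3 × 1.96 = 5.880 mol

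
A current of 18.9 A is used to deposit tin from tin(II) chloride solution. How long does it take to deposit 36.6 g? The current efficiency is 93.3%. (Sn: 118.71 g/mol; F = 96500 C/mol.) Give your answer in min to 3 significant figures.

n(Sn) = 36.6 / 118.71 = 0.3083 mol
Sn²⁺ + 2e⁻ → Sn, so n(e⁻) = 2 × 0.3083 = 0.6166 mol
Q = 0.6166 × 96500 / 0.933 = 63770 C
t = Q / I = 63770 / 18.9 = 3374 s = 56.2 min

56.2 min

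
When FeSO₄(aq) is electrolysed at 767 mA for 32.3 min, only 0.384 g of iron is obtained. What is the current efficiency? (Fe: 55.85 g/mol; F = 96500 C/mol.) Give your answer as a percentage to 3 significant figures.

Q = 0.767 × 1938 = 1486 C
n(e⁻) = 1486 / 96500 = 0.01540 mol
Fe²⁺ + 2e⁻ → Fe, so theoretical n(Fe) = 0.007700 mol → 0.4300 g
Efficiency = 0.384 / 0.4300 = 0.8930 = 89.3%

89.3%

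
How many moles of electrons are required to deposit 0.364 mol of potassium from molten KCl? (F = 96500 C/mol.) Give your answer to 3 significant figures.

0.364 mol

K⁺ + e⁻ → K, so n(e⁻) = 1 × 0.364 = 0.3640 mol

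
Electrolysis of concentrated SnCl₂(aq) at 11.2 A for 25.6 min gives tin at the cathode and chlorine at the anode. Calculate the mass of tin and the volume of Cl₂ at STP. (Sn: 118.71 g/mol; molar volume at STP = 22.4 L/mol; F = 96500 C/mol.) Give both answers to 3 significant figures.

Q = 11.2 × 1536 = 17200 C; n(e⁻) = 17200 / 96500 = 0.1782 mol
Cathode: Sn²⁺ + 2e⁻ → Sn → n(Sn) = 0.1782/2 = 0.08910 mol → 10.6 g
Anode: 2Cl⁻ → Cl₂ + 2e⁻ → n(Cl₂) = 0.1782/2 = 0.08910 mol → 2.00 L

10.6 g Sn; 2.00 L Cl₂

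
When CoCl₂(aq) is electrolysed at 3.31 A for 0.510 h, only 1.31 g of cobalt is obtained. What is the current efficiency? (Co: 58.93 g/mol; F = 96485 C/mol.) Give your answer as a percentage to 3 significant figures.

Q = 3.31 × 1836 = 6077 C
n(e⁻) = 6077 / 96485 = 0.06298 mol
Co²⁺ + 2e⁻ → Co, so theoretical n(Co) = 0.03149 mol → 1.856 g
Efficiency = 1.31 / 1.856 = 0.7058 = 70.6%

70.6%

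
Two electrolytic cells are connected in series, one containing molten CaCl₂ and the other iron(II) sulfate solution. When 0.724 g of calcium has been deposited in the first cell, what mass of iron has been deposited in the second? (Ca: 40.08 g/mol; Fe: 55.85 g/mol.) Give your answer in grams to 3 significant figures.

n(Ca) = 0.724 / 40.08 = 0.01806 mol
Ca²⁺ + 2e⁻ → Ca, so n(e⁻) = 2 × 0.01806 = 0.03612 mol
Same current for the same time ⇒ same n(e⁻) = 0.03612 mol in both cells.
Fe²⁺ + 2e⁻ → Fe, so n(Fe) = 0.03612 / 2 = 0.01806 mol
m(Fe) = 0.01806 × 55.85 = 1.01 g

1.01 g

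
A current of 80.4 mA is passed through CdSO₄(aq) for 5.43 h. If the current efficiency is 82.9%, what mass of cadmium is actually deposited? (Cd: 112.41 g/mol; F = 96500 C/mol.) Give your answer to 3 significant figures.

Q = 0.0804 × 19548 = 1572 C
n(e⁻) = 1572 / 96500 = 0.01629 mol
Cd²⁺ + 2e⁻ → Cd, so theoretical m(Cd) = 0.008145 × 112.41 = 0.9156 g
Actual mass = 82.9% × 0.9156 = 0.759 g

0.759 g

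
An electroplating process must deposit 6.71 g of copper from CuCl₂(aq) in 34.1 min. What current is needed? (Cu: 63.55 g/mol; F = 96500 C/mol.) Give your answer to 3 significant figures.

9.96 A

n(Cu) = 6.71 / 63.55 = 0.1056 mol
Cu²⁺ + 2e⁻ → Cu, so n(e⁻) = 2 × 0.1056 = 0.2112 mol
Q = 0.2112 × 96500 = 20380 C
I = Q / t = 20380 / 2046 s = 9.96 A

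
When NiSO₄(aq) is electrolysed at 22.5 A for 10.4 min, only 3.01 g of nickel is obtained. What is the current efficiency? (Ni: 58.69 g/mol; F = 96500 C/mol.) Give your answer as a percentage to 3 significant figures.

70.5%

Q = 22.5 × 624 = 14040 C
n(e⁻) = 14040 / 96500 = 0.1455 mol
Ni²⁺ + 2e⁻ → Ni, so theoretical n(Ni) = 0.07275 mol → 4.270 g
Efficiency = 3.01 / 4.270 = 0.7049 = 70.5%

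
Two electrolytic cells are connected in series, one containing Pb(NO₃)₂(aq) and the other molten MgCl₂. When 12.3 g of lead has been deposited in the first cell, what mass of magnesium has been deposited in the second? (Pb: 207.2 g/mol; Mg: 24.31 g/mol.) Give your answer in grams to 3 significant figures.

n(Pb) = 12.3 / 207.2 = 0.05936 mol
Pb²⁺ + 2e⁻ → Pb, so n(e⁻) = 2 × 0.05936 = 0.1187 mol
Since the cells are in series, n(e⁻) in the Mg cell is also 0.1187 mol.
Mg²⁺ + 2e⁻ → Mg, so n(Mg) = 0.1187 / 2 = 0.05935 mol
m(Mg) = 0.05935 × 24.31 = 1.44 g

1.44 g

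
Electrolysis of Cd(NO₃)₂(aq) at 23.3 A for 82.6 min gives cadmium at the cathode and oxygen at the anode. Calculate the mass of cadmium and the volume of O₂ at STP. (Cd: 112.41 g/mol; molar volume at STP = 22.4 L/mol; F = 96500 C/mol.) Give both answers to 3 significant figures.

67.3 g Cd; 6.70 L O₂

Q = 23.3 × 4956 = 1.155×10^5 C; n(e⁻) = 1.155×10^5 / 96500 = 1.197 mol
Cathode: Cd²⁺ + 2e⁻ → Cd → n(Cd) = 1.197/2 = 0.5985 mol → 67.3 g
Anode: 2H₂O → O₂ + 4H⁺ + 4e⁻ → n(O₂) = 1.197/4 = 0.2993 mol → 6.70 L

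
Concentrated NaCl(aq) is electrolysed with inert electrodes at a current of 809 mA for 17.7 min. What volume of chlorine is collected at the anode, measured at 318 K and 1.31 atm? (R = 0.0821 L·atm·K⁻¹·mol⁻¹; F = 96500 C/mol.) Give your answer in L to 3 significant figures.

0.0887 L

Q = It = 0.809 × 1062 = 859.2 C
n(e⁻) = 859.2 / 96500 = 0.008904 mol
2Cl⁻ → Cl₂ + 2e⁻, so n(Cl₂) = 0.008904 / 2 = 0.004452 mol
V = nRT/P = 0.004452 × 0.0821 × 318 / 1.31 = 0.08873 L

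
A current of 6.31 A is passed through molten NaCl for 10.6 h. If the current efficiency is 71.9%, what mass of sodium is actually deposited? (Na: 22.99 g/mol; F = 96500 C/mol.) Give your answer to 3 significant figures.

Q = 6.31 × 38160 = 2.408×10^5 C
n(e⁻) = 2.408×10^5 / 96500 = 2.495 mol
Na⁺ + e⁻ → Na, so theoretical m(Na) = 2.495 × 22.99 = 57.36 g
Actual mass = 71.9% × 57.36 = 41.2 g

41.2 g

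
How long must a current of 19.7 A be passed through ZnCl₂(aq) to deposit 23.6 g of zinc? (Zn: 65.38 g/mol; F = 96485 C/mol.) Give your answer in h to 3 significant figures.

n(Zn) = 23.6 / 65.38 = 0.3610 mol
Zn²⁺ + 2e⁻ → Zn, so n(e⁻) = 2 × 0.3610 = 0.7220 mol
Q = 0.7220 × 96485 = 69660 C
t = Q / I = 69660 / 19.7 = 3536 s = 0.982 h

0.982 h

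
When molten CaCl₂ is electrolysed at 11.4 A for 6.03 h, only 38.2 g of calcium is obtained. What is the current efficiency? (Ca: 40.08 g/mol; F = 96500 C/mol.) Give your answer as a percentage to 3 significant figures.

74.3%

Q = 11.4 × 21708 = 2.475×10^5 C
n(e⁻) = 2.475×10^5 / 96500 = 2.565 mol
Ca²⁺ + 2e⁻ → Ca, so theoretical n(Ca) = 1.283 mol → 51.42 g
Efficiency = 38.2 / 51.42 = 0.7429 = 74.3%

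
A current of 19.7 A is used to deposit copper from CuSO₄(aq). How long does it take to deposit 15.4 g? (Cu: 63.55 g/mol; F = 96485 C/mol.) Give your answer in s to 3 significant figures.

n(Cu) = 15.4 / 63.55 = 0.2423 mol
Cu²⁺ + 2e⁻ → Cu, so n(e⁻) = 2 × 0.2423 = 0.4846 mol
Q = 0.4846 × 96485 = 46760 C
t = Q / I = 46760 / 19.7 = 2374 s

2370 s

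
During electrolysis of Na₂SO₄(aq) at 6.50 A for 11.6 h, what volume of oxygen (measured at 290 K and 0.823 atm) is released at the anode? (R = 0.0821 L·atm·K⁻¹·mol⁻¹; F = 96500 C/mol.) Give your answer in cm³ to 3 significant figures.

20300 cm³

Charge passed = 6.50 × 41760 = 2.714×10^5 C
n(e⁻) = 2.714×10^5 / 96500 = 2.812 mol
2H₂O → O₂ + 4H⁺ + 4e⁻, so n(O₂) = 2.812 / 4 = 0.7030 mol
V = nRT/P = 0.7030 × 0.0821 × 290 / 0.823 = 20.34 L
= 20300 cm³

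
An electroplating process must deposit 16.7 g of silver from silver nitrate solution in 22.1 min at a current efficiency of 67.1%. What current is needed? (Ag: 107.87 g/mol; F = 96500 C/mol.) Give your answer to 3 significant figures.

n(Ag) = 16.7 / 107.87 = 0.1548 mol
Ag⁺ + e⁻ → Ag, so n(e⁻) = 0.1548 mol
Q = 0.1548 × 96500 / 0.671 = 22260 C
I = Q / t = 22260 / 1326 s = 16.8 A

16.8 A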